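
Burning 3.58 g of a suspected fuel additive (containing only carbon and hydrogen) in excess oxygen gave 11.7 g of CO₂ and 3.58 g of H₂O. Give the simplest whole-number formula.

mol C = 11.7 g CO₂ ÷ 44.009 g/mol = 0.2659 mol
mol H = 2 × 3.58 g H₂O ÷ 18.015 g/mol = 0.3974 mol
Divide by the smallest (0.2659 mol): C 1.000, H 1.495
Multiplying each by 2 gives whole numbers: C 2.00, H 2.99

C2H3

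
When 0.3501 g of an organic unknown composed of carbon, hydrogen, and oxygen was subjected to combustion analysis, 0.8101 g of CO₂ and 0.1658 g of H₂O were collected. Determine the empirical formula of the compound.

C8H8O3

mol C = 0.8101 g CO₂ ÷ 44.009 g/mol = 0.018408 mol
mol H = 2 × 0.1658 g H₂O ÷ 18.015 g/mol = 0.018407 mol
mass O = 0.3501 − (0.22109 + 0.018554) = 0.11045 g → mol O = 0.11045 ÷ 15.999 = 0.0069037 mol
Divide by the smallest (0.0069037 mol): C 2.666, H 2.666, O 1.000
Multiplying each by 3 gives whole numbers: C 8.00, H 8.00, O 3.00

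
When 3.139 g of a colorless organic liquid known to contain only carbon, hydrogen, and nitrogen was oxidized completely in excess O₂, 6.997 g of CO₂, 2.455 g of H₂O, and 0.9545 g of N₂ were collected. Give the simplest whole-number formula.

C7H12N3

mol C = 6.997 g CO₂ ÷ 44.009 g/mol = 0.15899 mol
mol H = 2 × 2.455 g H₂O ÷ 18.015 g/mol = 0.27255 mol
mol N = 2 × 0.9545 g N₂ ÷ 28.014 g/mol = 0.068144 mol
Divide by the smallest (0.068144 mol): C 2.333, H 4.000, N 1.000
Multiplying each by 3 gives whole numbers: C 7.00, H 12.00, N 3.00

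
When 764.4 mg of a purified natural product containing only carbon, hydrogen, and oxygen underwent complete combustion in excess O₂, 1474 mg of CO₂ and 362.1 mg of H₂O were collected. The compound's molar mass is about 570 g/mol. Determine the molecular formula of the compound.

C25H30O15

mol C = 1.474 g CO₂ ÷ 44.009 g/mol = 0.033493 mol
mol H = 2 × 0.3621 g H₂O ÷ 18.015 g/mol = 0.040200 mol
mass O = 0.7644 − (0.40229 + 0.040521) = 0.32159 g → mol O = 0.32159 ÷ 15.999 = 0.020101 mol
Divide by the smallest (0.020101 mol): C 1.666, H 2.000, O 1.000
Multiplying each by 3 gives whole numbers: C 5.00, H 6.00, O 3.00
Empirical formula: C5H6O3
Empirical-formula mass = 114.10 g/mol; 570 ÷ 114.10 ≈ 5, so the molecular formula is C25H30O15.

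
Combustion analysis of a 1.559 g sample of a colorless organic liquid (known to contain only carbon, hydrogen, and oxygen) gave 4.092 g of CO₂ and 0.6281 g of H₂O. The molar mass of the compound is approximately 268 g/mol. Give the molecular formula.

C16H12O4

mol C = 4.092 g CO₂ ÷ 44.009 g/mol = 0.092981 mol
mol H = 2 × 0.6281 g H₂O ÷ 18.015 g/mol = 0.069731 mol
mass O = 1.559 − (1.1168 + 0.070289) = 0.37192 g → mol O = 0.37192 ÷ 15.999 = 0.023246 mol
Divide by the smallest (0.023246 mol): C 4.000, H 3.000, O 1.000
Empirical formula: C4H3O
Empirical-formula mass = 67.07 g/mol; 268 ÷ 67.07 ≈ 4, so the molecular formula is C16H12O4.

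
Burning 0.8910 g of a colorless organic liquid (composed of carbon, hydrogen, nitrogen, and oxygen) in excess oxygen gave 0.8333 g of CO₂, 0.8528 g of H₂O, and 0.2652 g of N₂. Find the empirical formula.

mol C = 0.8333 g CO₂ ÷ 44.009 g/mol = 0.018935 mol
mol H = 2 × 0.8528 g H₂O ÷ 18.015 g/mol = 0.094677 mol
mol N = 2 × 0.2652 g N₂ ÷ 28.014 g/mol = 0.018933 mol
mass O = 0.8910 − (0.22743 + 0.095434 + 0.26520) = 0.30294 g → mol O = 0.30294 ÷ 15.999 = 0.018935 mol
Divide by the smallest (0.018933 mol): C 1.000, H 5.001, N 1.000, O 1.000

CH5NO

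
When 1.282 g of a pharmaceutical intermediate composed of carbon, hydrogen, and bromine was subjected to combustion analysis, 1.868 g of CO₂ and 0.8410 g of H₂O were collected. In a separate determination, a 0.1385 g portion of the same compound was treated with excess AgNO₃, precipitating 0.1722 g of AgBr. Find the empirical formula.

mol C = 1.868 g CO₂ ÷ 44.009 g/mol = 0.042446 mol
mol H = 2 × 0.8410 g H₂O ÷ 18.015 g/mol = 0.093367 mol
From the AgBr data: mol Br per gram of compound = (0.1722 ÷ 187.772) ÷ 0.1385 = 0.0066214 mol/g, so in the 1.282 g combustion sample mol Br = 0.0084887 mol
Divide by the smallest (0.0084887 mol): C 5.000, H 10.999, Br 1.000

C5H11Br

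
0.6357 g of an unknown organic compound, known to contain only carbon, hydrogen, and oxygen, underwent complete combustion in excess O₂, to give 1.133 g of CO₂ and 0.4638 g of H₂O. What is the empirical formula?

mol C = 1.133 g CO₂ ÷ 44.009 g/mol = 0.025745 mol
mol H = 2 × 0.4638 g H₂O ÷ 18.015 g/mol = 0.051490 mol
mass O = 0.6357 − (0.30922 + 0.051902) = 0.27458 g → mol O = 0.27458 ÷ 15.999 = 0.017162 mol
Divide by the smallest (0.017162 mol): C 1.500, H 3.000, O 1.000
Multiplying each by 2 gives whole numbers: C 3.00, H 6.00, O 2.00

C3H6O2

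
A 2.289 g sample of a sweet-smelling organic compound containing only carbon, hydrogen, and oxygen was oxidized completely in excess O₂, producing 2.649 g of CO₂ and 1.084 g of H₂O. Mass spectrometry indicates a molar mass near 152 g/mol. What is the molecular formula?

mol C = 2.649 g CO₂ ÷ 44.009 g/mol = 0.060192 mol
mol H = 2 × 1.084 g H₂O ÷ 18.015 g/mol = 0.12034 mol
mass O = 2.289 − (0.72297 + 0.12131) = 1.4447 g → mol O = 1.4447 ÷ 15.999 = 0.090301 mol
Divide by the smallest (0.060192 mol): C 1.000, H 1.999, O 1.500
Multiplying each by 2 gives whole numbers: C 2.00, H 4.00, O 3.00
Empirical formula: C2H4O3
Empirical-formula mass = 76.05 g/mol; 152 ÷ 76.05 ≈ 2, so the molecular formula is C4H8O6.

C4H8O6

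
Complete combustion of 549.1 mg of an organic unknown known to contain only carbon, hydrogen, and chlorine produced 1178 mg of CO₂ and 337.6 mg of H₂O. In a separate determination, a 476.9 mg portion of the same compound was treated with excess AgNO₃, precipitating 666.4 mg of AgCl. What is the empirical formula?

mol C = 1.178 g CO₂ ÷ 44.009 g/mol = 0.026767 mol
mol H = 2 × 0.3376 g H₂O ÷ 18.015 g/mol = 0.037480 mol
From the AgCl data: mol Cl per gram of compound = (0.6664 ÷ 143.318) ÷ 0.4769 = 0.0097501 mol/g, so in the 0.5491 g combustion sample mol Cl = 0.0053538 mol
Divide by the smallest (0.0053538 mol): C 5.000, H 7.001, Cl 1.000

C5H7Cl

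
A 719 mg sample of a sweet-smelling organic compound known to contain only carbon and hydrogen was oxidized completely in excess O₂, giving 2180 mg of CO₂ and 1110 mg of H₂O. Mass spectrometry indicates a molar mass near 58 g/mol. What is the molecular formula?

C4H10

mol C = 2.18 g CO₂ ÷ 44.009 g/mol = 0.04954 mol
mol H = 2 × 1.11 g H₂O ÷ 18.015 g/mol = 0.1232 mol
Divide by the smallest (0.04954 mol): C 1.000, H 2.488
Multiplying each by 2 gives whole numbers: C 2.00, H 4.98
Empirical formula: C2H5
Empirical-formula mass = 29.06 g/mol; 58 ÷ 29.06 ≈ 2, so the molecular formula is C4H10.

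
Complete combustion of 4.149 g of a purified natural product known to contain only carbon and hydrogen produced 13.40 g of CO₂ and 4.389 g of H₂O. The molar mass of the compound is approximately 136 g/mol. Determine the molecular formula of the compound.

C10H16

mol C = 13.40 g CO₂ ÷ 44.009 g/mol = 0.30448 mol
mol H = 2 × 4.389 g H₂O ÷ 18.015 g/mol = 0.48726 mol
Divide by the smallest (0.30448 mol): C 1.000, H 1.600
Multiplying each by 5 gives whole numbers: C 5.00, H 8.00
Empirical formula: C5H8
Empirical-formula mass = 68.12 g/mol; 136 ÷ 68.12 ≈ 2, so the molecular formula is C10H16.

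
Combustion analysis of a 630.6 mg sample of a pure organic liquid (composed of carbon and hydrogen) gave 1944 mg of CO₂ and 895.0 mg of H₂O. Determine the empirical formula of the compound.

mol C = 1.944 g CO₂ ÷ 44.009 g/mol = 0.044173 mol
mol H = 2 × 0.8950 g H₂O ÷ 18.015 g/mol = 0.099362 mol
Divide by the smallest (0.044173 mol): C 1.000, H 2.249
Multiplying each by 4 gives whole numbers: C 4.00, H 9.00

C4H9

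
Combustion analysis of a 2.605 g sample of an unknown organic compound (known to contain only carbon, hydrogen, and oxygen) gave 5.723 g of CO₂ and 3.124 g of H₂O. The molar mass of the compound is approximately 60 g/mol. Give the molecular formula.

mol C = 5.723 g CO₂ ÷ 44.009 g/mol = 0.13004 mol
mol H = 2 × 3.124 g H₂O ÷ 18.015 g/mol = 0.34682 mol
mass O = 2.605 − (1.5619 + 0.34960) = 0.69347 g → mol O = 0.69347 ÷ 15.999 = 0.043345 mol
Divide by the smallest (0.043345 mol): C 3.000, H 8.001, O 1.000
Empirical formula: C3H8O
Empirical-formula mass = 60.10 g/mol; 60 ÷ 60.10 ≈ 1, so the molecular formula is C3H8O.

C3H8O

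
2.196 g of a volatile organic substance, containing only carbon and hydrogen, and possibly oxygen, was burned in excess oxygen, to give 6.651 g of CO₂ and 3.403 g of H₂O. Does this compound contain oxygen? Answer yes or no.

mol C = 6.651 g CO₂ ÷ 44.009 g/mol = 0.15113 mol
mol H = 2 × 3.403 g H₂O ÷ 18.015 g/mol = 0.37780 mol
C and H together account for 2.1960 g — essentially the entire 2.196 g sample — so the compound contains no oxygen.

no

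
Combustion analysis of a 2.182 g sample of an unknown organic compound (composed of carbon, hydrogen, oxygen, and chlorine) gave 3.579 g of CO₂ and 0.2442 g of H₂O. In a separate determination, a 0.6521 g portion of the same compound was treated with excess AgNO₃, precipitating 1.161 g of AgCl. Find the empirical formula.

mol C = 3.579 g CO₂ ÷ 44.009 g/mol = 0.081324 mol
mol H = 2 × 0.2442 g H₂O ÷ 18.015 g/mol = 0.027111 mol
From the AgCl data: mol Cl per gram of compound = (1.161 ÷ 143.318) ÷ 0.6521 = 0.012423 mol/g, so in the 2.182 g combustion sample mol Cl = 0.027106 mol
mass O = 2.182 − (0.97679 + 0.027328 + 0.96092) = 0.21696 g → mol O = 0.21696 ÷ 15.999 = 0.013561 mol
Divide by the smallest (0.013561 mol): C 5.997, H 1.999, Cl 1.999, O 1.000

C6H2Cl2O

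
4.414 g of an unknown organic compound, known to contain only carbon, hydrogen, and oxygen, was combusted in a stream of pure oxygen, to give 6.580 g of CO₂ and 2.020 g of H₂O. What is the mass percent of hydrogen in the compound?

mol C = 6.580 g CO₂ ÷ 44.009 g/mol = 0.14951 mol
mol H = 2 × 2.020 g H₂O ÷ 18.015 g/mol = 0.22426 mol
mass O = 4.414 − (1.7958 + 0.22605) = 2.3921 g → mol O = 2.3921 ÷ 15.999 = 0.14952 mol
mass % H = 0.22605 g ÷ 4.414 g × 100%

5.12%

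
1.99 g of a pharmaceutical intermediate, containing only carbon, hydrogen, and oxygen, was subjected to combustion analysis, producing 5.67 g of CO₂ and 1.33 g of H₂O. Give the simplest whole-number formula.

mol C = 5.67 g CO₂ ÷ 44.009 g/mol = 0.1288 mol
mol H = 2 × 1.33 g H₂O ÷ 18.015 g/mol = 0.1477 mol
mass O = 1.99 − (1.547 + 0.1488) = 0.2937 g → mol O = 0.2937 ÷ 15.999 = 0.01836 mol
Divide by the smallest (0.01836 mol): C 7.018, H 8.043, O 1.000

C7H8O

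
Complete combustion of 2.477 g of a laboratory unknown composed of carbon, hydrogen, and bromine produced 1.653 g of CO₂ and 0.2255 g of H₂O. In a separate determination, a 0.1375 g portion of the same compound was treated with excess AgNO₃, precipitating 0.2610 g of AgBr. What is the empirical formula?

mol C = 1.653 g CO₂ ÷ 44.009 g/mol = 0.037560 mol
mol H = 2 × 0.2255 g H₂O ÷ 18.015 g/mol = 0.025035 mol
From the AgBr data: mol Br per gram of compound = (0.2610 ÷ 187.772) ÷ 0.1375 = 0.010109 mol/g, so in the 2.477 g combustion sample mol Br = 0.025040 mol
Divide by the smallest (0.025035 mol): C 1.500, H 1.000, Br 1.000
Multiplying each by 2 gives whole numbers: C 3.00, H 2.00, Br 2.00

C3H2Br2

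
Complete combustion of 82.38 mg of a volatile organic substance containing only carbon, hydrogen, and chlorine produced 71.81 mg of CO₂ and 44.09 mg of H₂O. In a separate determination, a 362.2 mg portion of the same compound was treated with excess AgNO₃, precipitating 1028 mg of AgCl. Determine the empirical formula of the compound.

mol C = 0.07181 g CO₂ ÷ 44.009 g/mol = 0.0016317 mol
mol H = 2 × 0.04409 g H₂O ÷ 18.015 g/mol = 0.0048948 mol
From the AgCl data: mol Cl per gram of compound = (1.028 ÷ 143.318) ÷ 0.3622 = 0.019804 mol/g, so in the 0.08238 g combustion sample mol Cl = 0.0016314 mol
Divide by the smallest (0.0016314 mol): C 1.000, H 3.000, Cl 1.000

CH3Cl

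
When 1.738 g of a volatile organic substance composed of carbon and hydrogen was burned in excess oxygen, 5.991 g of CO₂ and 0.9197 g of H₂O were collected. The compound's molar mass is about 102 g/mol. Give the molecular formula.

mol C = 5.991 g CO₂ ÷ 44.009 g/mol = 0.13613 mol
mol H = 2 × 0.9197 g H₂O ÷ 18.015 g/mol = 0.10210 mol
Divide by the smallest (0.10210 mol): C 1.333, H 1.000
Multiplying each by 3 gives whole numbers: C 4.00, H 3.00
Empirical formula: C4H3
Empirical-formula mass = 51.07 g/mol; 102 ÷ 51.07 ≈ 2, so the molecular formula is C8H6.

C8H6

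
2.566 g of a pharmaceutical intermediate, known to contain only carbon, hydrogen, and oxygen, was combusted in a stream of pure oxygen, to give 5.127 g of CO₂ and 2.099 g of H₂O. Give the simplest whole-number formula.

mol C = 5.127 g CO₂ ÷ 44.009 g/mol = 0.11650 mol
mol H = 2 × 2.099 g H₂O ÷ 18.015 g/mol = 0.23303 mol
mass O = 2.566 − (1.3993 + 0.23489) = 0.93184 g → mol O = 0.93184 ÷ 15.999 = 0.058244 mol
Divide by the smallest (0.058244 mol): C 2.000, H 4.001, O 1.000

C2H4O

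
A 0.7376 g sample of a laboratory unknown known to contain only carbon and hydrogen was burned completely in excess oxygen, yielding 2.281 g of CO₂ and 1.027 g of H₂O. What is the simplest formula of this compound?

C5H11

mol C = 2.281 g CO₂ ÷ 44.009 g/mol = 0.051830 mol
mol H = 2 × 1.027 g H₂O ÷ 18.015 g/mol = 0.11402 mol
Divide by the smallest (0.051830 mol): C 1.000, H 2.200
Multiplying each by 5 gives whole numbers: C 5.00, H 11.00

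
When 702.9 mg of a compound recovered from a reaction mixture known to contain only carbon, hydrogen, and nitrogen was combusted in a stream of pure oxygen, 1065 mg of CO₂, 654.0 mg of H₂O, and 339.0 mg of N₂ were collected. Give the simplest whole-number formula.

mol C = 1.065 g CO₂ ÷ 44.009 g/mol = 0.024200 mol
mol H = 2 × 0.6540 g H₂O ÷ 18.015 g/mol = 0.072606 mol
mol N = 2 × 0.3390 g N₂ ÷ 28.014 g/mol = 0.024202 mol
Divide by the smallest (0.024200 mol): C 1.000, H 3.000, N 1.000

CH3N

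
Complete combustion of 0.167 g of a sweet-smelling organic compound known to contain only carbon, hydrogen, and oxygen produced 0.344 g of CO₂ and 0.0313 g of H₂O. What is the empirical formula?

C9H4O5

mol C = 0.344 g CO₂ ÷ 44.009 g/mol = 0.007817 mol
mol H = 2 × 0.0313 g H₂O ÷ 18.015 g/mol = 0.003475 mol
mass O = 0.167 − (0.09388 + 0.003503) = 0.06961 g → mol O = 0.06961 ÷ 15.999 = 0.004351 mol
Divide by the smallest (0.003475 mol): C 2.249, H 1.000, O 1.252
Multiplying each by 4 gives whole numbers: C 9.00, H 4.00, O 5.01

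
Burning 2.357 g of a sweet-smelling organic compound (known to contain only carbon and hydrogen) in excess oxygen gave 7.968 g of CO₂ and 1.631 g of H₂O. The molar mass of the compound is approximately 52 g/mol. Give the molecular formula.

C4H4

mol C = 7.968 g CO₂ ÷ 44.009 g/mol = 0.18105 mol
mol H = 2 × 1.631 g H₂O ÷ 18.015 g/mol = 0.18107 mol
Divide by the smallest (0.18105 mol): C 1.000, H 1.000
Empirical formula: CH
Empirical-formula mass = 13.02 g/mol; 52 ÷ 13.02 ≈ 4, so the molecular formula is C4H4.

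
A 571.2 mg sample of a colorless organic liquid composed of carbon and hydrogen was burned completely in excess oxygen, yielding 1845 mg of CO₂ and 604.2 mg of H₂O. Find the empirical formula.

C5H8

mol C = 1.845 g CO₂ ÷ 44.009 g/mol = 0.041923 mol
mol H = 2 × 0.6042 g H₂O ÷ 18.015 g/mol = 0.067077 mol
Divide by the smallest (0.041923 mol): C 1.000, H 1.600
Multiplying each by 5 gives whole numbers: C 5.00, H 8.00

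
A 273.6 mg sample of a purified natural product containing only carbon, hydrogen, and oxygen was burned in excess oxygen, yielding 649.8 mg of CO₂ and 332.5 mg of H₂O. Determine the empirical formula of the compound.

mol C = 0.6498 g CO₂ ÷ 44.009 g/mol = 0.014765 mol
mol H = 2 × 0.3325 g H₂O ÷ 18.015 g/mol = 0.036914 mol
mass O = 0.2736 − (0.17734 + 0.037209) = 0.059047 g → mol O = 0.059047 ÷ 15.999 = 0.0036906 mol
Divide by the smallest (0.0036906 mol): C 4.001, H 10.002, O 1.000

C4H10O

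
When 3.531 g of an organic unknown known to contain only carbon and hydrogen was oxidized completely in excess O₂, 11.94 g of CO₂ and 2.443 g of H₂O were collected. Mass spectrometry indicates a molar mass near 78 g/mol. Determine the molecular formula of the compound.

C6H6

mol C = 11.94 g CO₂ ÷ 44.009 g/mol = 0.27131 mol
mol H = 2 × 2.443 g H₂O ÷ 18.015 g/mol = 0.27122 mol
Divide by the smallest (0.27122 mol): C 1.000, H 1.000
Empirical formula: CH
Empirical-formula mass = 13.02 g/mol; 78 ÷ 13.02 ≈ 6, so the molecular formula is C6H6.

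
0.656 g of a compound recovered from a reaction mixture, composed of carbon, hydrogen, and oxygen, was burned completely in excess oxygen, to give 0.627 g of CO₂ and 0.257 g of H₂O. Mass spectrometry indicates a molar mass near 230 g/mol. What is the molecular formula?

C5H10O10

mol C = 0.627 g CO₂ ÷ 44.009 g/mol = 0.01425 mol
mol H = 2 × 0.257 g H₂O ÷ 18.015 g/mol = 0.02853 mol
mass O = 0.656 − (0.1711 + 0.02876) = 0.4561 g → mol O = 0.4561 ÷ 15.999 = 0.02851 mol
Divide by the smallest (0.01425 mol): C 1.000, H 2.003, O 2.001
Empirical formula: CH2O2
Empirical-formula mass = 46.02 g/mol; 230 ÷ 46.02 ≈ 5, so the molecular formula is C5H10O10.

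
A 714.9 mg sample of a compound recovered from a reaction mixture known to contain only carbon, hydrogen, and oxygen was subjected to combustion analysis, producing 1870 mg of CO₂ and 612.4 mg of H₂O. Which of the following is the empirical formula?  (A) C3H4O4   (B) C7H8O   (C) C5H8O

mol C = 1.870 g CO₂ ÷ 44.009 g/mol = 0.042491 mol
mol H = 2 × 0.6124 g H₂O ÷ 18.015 g/mol = 0.067988 mol
mass O = 0.7149 − (0.51036 + 0.068532) = 0.13601 g → mol O = 0.13601 ÷ 15.999 = 0.0085009 mol
Divide by the smallest (0.0085009 mol): C 4.998, H 7.998, O 1.000

(C) C5H8O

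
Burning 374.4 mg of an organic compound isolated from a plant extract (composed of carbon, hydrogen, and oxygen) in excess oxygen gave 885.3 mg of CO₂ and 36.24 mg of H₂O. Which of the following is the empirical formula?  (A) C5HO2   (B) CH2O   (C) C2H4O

mol C = 0.8853 g CO₂ ÷ 44.009 g/mol = 0.020116 mol
mol H = 2 × 0.03624 g H₂O ÷ 18.015 g/mol = 0.0040233 mol
mass O = 0.3744 − (0.24162 + 0.0040555) = 0.12873 g → mol O = 0.12873 ÷ 15.999 = 0.0080459 mol
Divide by the smallest (0.0040233 mol): C 5.000, H 1.000, O 2.000

(A) C5HO2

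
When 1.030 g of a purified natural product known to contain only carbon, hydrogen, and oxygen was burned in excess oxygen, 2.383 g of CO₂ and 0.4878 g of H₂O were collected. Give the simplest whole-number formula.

C8H8O3

mol C = 2.383 g CO₂ ÷ 44.009 g/mol = 0.054148 mol
mol H = 2 × 0.4878 g H₂O ÷ 18.015 g/mol = 0.054155 mol
mass O = 1.030 − (0.65037 + 0.054588) = 0.32504 g → mol O = 0.32504 ÷ 15.999 = 0.020316 mol
Divide by the smallest (0.020316 mol): C 2.665, H 2.666, O 1.000
Multiplying each by 3 gives whole numbers: C 8.00, H 8.00, O 3.00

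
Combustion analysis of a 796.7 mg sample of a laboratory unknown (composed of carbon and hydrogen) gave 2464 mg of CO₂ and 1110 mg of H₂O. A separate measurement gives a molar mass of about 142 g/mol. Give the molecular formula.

C10H22

mol C = 2.464 g CO₂ ÷ 44.009 g/mol = 0.055989 mol
mol H = 2 × 1.110 g H₂O ÷ 18.015 g/mol = 0.12323 mol
Divide by the smallest (0.055989 mol): C 1.000, H 2.201
Multiplying each by 5 gives whole numbers: C 5.00, H 11.00
Empirical formula: C5H11
Empirical-formula mass = 71.14 g/mol; 142 ÷ 71.14 ≈ 2, so the molecular formula is C10H22.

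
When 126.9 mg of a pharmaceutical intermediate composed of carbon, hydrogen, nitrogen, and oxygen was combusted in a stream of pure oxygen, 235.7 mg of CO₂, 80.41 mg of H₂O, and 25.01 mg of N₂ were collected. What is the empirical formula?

C3H5NO

mol C = 0.2357 g CO₂ ÷ 44.009 g/mol = 0.0053557 mol
mol H = 2 × 0.08041 g H₂O ÷ 18.015 g/mol = 0.0089270 mol
mol N = 2 × 0.02501 g N₂ ÷ 28.014 g/mol = 0.0017855 mol
mass O = 0.1269 − (0.064328 + 0.0089984 + 0.025010) = 0.028564 g → mol O = 0.028564 ÷ 15.999 = 0.0017854 mol
Divide by the smallest (0.0017854 mol): C 3.000, H 5.000, N 1.000, O 1.000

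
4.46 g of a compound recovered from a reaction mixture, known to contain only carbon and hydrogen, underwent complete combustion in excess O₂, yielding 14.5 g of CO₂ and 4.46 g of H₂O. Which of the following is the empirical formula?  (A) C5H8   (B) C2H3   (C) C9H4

mol C = 14.5 g CO₂ ÷ 44.009 g/mol = 0.3295 mol
mol H = 2 × 4.46 g H₂O ÷ 18.015 g/mol = 0.4951 mol
Divide by the smallest (0.3295 mol): C 1.000, H 1.503
Multiplying each by 2 gives whole numbers: C 2.00, H 3.01

(B) C2H3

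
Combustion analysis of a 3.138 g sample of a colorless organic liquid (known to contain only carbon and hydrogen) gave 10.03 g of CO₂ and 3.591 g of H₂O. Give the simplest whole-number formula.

mol C = 10.03 g CO₂ ÷ 44.009 g/mol = 0.22791 mol
mol H = 2 × 3.591 g H₂O ÷ 18.015 g/mol = 0.39867 mol
Divide by the smallest (0.22791 mol): C 1.000, H 1.749
Multiplying each by 4 gives whole numbers: C 4.00, H 7.00

C4H7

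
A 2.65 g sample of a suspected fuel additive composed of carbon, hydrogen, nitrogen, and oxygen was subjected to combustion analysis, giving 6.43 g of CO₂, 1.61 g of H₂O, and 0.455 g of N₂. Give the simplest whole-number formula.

C9H11N2O

mol C = 6.43 g CO₂ ÷ 44.009 g/mol = 0.1461 mol
mol H = 2 × 1.61 g H₂O ÷ 18.015 g/mol = 0.1787 mol
mol N = 2 × 0.455 g N₂ ÷ 28.014 g/mol = 0.03248 mol
mass O = 2.65 − (1.755 + 0.1802 + 0.4550) = 0.2599 g → mol O = 0.2599 ÷ 15.999 = 0.01625 mol
Divide by the smallest (0.01625 mol): C 8.993, H 11.001, N 1.999, O 1.000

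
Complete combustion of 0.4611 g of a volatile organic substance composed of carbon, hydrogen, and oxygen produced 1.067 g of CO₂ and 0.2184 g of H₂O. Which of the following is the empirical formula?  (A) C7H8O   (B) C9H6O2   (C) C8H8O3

(C) C8H8O3

mol C = 1.067 g CO₂ ÷ 44.009 g/mol = 0.024245 mol
mol H = 2 × 0.2184 g H₂O ÷ 18.015 g/mol = 0.024246 mol
mass O = 0.4611 − (0.29121 + 0.024440) = 0.14545 g → mol O = 0.14545 ÷ 15.999 = 0.0090913 mol
Divide by the smallest (0.0090913 mol): C 2.667, H 2.667, O 1.000
Multiplying each by 3 gives whole numbers: C 8.00, H 8.00, O 3.00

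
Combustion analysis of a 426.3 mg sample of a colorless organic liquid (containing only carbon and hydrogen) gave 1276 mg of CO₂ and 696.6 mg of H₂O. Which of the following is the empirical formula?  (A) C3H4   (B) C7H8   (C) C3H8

(C) C3H8

mol C = 1.276 g CO₂ ÷ 44.009 g/mol = 0.028994 mol
mol H = 2 × 0.6966 g H₂O ÷ 18.015 g/mol = 0.077336 mol
Divide by the smallest (0.028994 mol): C 1.000, H 2.667
Multiplying each by 3 gives whole numbers: C 3.00, H 8.00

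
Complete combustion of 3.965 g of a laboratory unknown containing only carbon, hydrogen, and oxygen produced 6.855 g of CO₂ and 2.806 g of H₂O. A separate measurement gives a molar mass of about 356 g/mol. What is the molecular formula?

C14H28O10

mol C = 6.855 g CO₂ ÷ 44.009 g/mol = 0.15576 mol
mol H = 2 × 2.806 g H₂O ÷ 18.015 g/mol = 0.31152 mol
mass O = 3.965 − (1.8709 + 0.31401) = 1.7801 g → mol O = 1.7801 ÷ 15.999 = 0.11126 mol
Divide by the smallest (0.11126 mol): C 1.400, H 2.800, O 1.000
Multiplying each by 5 gives whole numbers: C 7.00, H 14.00, O 5.00
Empirical formula: C7H14O5
Empirical-formula mass = 178.18 g/mol; 356 ÷ 178.18 ≈ 2, so the molecular formula is C14H28O10.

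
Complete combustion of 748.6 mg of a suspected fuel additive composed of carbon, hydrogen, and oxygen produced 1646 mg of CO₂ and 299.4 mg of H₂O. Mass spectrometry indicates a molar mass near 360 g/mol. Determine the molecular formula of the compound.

mol C = 1.646 g CO₂ ÷ 44.009 g/mol = 0.037401 mol
mol H = 2 × 0.2994 g H₂O ÷ 18.015 g/mol = 0.033239 mol
mass O = 0.7486 − (0.44923 + 0.033505) = 0.26587 g → mol O = 0.26587 ÷ 15.999 = 0.016618 mol
Divide by the smallest (0.016618 mol): C 2.251, H 2.000, O 1.000
Multiplying each by 4 gives whole numbers: C 9.00, H 8.00, O 4.00
Empirical formula: C9H8O4
Empirical-formula mass = 180.16 g/mol; 360 ÷ 180.16 ≈ 2, so the molecular formula is C18H16O8.

C18H16O8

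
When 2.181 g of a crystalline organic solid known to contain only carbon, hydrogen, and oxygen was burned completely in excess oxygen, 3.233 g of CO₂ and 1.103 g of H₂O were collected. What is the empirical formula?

mol C = 3.233 g CO₂ ÷ 44.009 g/mol = 0.073462 mol
mol H = 2 × 1.103 g H₂O ÷ 18.015 g/mol = 0.12245 mol
mass O = 2.181 − (0.88236 + 0.12343) = 1.1752 g → mol O = 1.1752 ÷ 15.999 = 0.073455 mol
Divide by the smallest (0.073455 mol): C 1.000, H 1.667, O 1.000
Multiplying each by 3 gives whole numbers: C 3.00, H 5.00, O 3.00

C3H5O3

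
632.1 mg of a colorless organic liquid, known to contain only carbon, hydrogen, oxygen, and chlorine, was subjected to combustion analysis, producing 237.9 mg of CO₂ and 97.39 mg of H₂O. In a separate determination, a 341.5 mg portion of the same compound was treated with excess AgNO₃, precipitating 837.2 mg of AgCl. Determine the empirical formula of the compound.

CH2Cl2O2

mol C = 0.2379 g CO₂ ÷ 44.009 g/mol = 0.0054057 mol
mol H = 2 × 0.09739 g H₂O ÷ 18.015 g/mol = 0.010812 mol
From the AgCl data: mol Cl per gram of compound = (0.8372 ÷ 143.318) ÷ 0.3415 = 0.017106 mol/g, so in the 0.6321 g combustion sample mol Cl = 0.010812 mol
mass O = 0.6321 − (0.064928 + 0.010899 + 0.38330) = 0.17297 g → mol O = 0.17297 ÷ 15.999 = 0.010811 mol
Divide by the smallest (0.0054057 mol): C 1.000, H 2.000, Cl 2.000, O 2.000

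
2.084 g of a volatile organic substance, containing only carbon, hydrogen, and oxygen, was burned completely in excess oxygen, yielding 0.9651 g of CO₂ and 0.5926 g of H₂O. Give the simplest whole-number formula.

mol C = 0.9651 g CO₂ ÷ 44.009 g/mol = 0.021930 mol
mol H = 2 × 0.5926 g H₂O ÷ 18.015 g/mol = 0.065790 mol
mass O = 2.084 − (0.26340 + 0.066316) = 1.7543 g → mol O = 1.7543 ÷ 15.999 = 0.10965 mol
Divide by the smallest (0.021930 mol): C 1.000, H 3.000, O 5.000

CH3O5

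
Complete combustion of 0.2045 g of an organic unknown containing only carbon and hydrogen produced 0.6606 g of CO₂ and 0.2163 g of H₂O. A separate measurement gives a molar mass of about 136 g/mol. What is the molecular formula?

C10H16

mol C = 0.6606 g CO₂ ÷ 44.009 g/mol = 0.015011 mol
mol H = 2 × 0.2163 g H₂O ÷ 18.015 g/mol = 0.024013 mol
Divide by the smallest (0.015011 mol): C 1.000, H 1.600
Multiplying each by 5 gives whole numbers: C 5.00, H 8.00
Empirical formula: C5H8
Empirical-formula mass = 68.12 g/mol; 136 ÷ 68.12 ≈ 2, so the molecular formula is C10H16.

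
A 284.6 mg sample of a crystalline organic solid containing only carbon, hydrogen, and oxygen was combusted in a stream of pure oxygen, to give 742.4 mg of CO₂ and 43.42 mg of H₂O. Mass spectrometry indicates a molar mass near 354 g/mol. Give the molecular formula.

C21H6O6

mol C = 0.7424 g CO₂ ÷ 44.009 g/mol = 0.016869 mol
mol H = 2 × 0.04342 g H₂O ÷ 18.015 g/mol = 0.0048204 mol
mass O = 0.2846 − (0.20262 + 0.0048590) = 0.077124 g → mol O = 0.077124 ÷ 15.999 = 0.0048206 mol
Divide by the smallest (0.0048204 mol): C 3.500, H 1.000, O 1.000
Multiplying each by 2 gives whole numbers: C 7.00, H 2.00, O 2.00
Empirical formula: C7H2O2
Empirical-formula mass = 118.09 g/mol; 354 ÷ 118.09 ≈ 3, so the molecular formula is C21H6O6.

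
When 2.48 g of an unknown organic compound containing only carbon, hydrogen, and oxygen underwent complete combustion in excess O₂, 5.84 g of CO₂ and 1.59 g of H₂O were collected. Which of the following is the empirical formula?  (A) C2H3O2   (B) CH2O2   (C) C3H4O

(C) C3H4O

mol C = 5.84 g CO₂ ÷ 44.009 g/mol = 0.1327 mol
mol H = 2 × 1.59 g H₂O ÷ 18.015 g/mol = 0.1765 mol
mass O = 2.48 − (1.594 + 0.1779) = 0.7082 g → mol O = 0.7082 ÷ 15.999 = 0.04427 mol
Divide by the smallest (0.04427 mol): C 2.998, H 3.988, O 1.000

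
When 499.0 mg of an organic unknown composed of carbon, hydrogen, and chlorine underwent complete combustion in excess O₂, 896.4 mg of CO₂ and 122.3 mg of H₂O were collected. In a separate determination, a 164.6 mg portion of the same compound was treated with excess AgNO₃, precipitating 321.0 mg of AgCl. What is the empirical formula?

mol C = 0.8964 g CO₂ ÷ 44.009 g/mol = 0.020369 mol
mol H = 2 × 0.1223 g H₂O ÷ 18.015 g/mol = 0.013578 mol
From the AgCl data: mol Cl per gram of compound = (0.3210 ÷ 143.318) ÷ 0.1646 = 0.013607 mol/g, so in the 0.4990 g combustion sample mol Cl = 0.0067901 mol
Divide by the smallest (0.0067901 mol): C 3.000, H 2.000, Cl 1.000

C3H2Cl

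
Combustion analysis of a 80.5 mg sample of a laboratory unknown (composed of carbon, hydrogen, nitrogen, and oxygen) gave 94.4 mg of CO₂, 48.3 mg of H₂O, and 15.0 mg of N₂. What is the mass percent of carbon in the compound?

mol C = 0.0944 g CO₂ ÷ 44.009 g/mol = 0.002145 mol
mol H = 2 × 0.0483 g H₂O ÷ 18.015 g/mol = 0.005362 mol
mol N = 2 × 0.0150 g N₂ ÷ 28.014 g/mol = 0.001071 mol
mass O = 0.0805 − (0.02576 + 0.005405 + 0.01500) = 0.03433 g → mol O = 0.03433 ÷ 15.999 = 0.002146 mol
mass % C = 0.02576 g ÷ 0.0805 g × 100%

32.0%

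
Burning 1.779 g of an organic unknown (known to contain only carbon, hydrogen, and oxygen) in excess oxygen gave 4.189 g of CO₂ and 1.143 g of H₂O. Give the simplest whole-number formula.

mol C = 4.189 g CO₂ ÷ 44.009 g/mol = 0.095185 mol
mol H = 2 × 1.143 g H₂O ÷ 18.015 g/mol = 0.12689 mol
mass O = 1.779 − (1.1433 + 0.12791) = 0.50782 g → mol O = 0.50782 ÷ 15.999 = 0.031741 mol
Divide by the smallest (0.031741 mol): C 2.999, H 3.998, O 1.000

C3H4O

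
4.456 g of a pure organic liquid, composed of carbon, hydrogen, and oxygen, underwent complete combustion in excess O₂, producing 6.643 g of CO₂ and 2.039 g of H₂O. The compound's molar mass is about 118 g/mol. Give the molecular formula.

C4H6O4

mol C = 6.643 g CO₂ ÷ 44.009 g/mol = 0.15095 mol
mol H = 2 × 2.039 g H₂O ÷ 18.015 g/mol = 0.22637 mol
mass O = 4.456 − (1.8130 + 0.22818) = 2.4148 g → mol O = 2.4148 ÷ 15.999 = 0.15093 mol
Divide by the smallest (0.15093 mol): C 1.000, H 1.500, O 1.000
Multiplying each by 2 gives whole numbers: C 2.00, H 3.00, O 2.00
Empirical formula: C2H3O2
Empirical-formula mass = 59.04 g/mol; 118 ÷ 59.04 ≈ 2, so the molecular formula is C4H6O4.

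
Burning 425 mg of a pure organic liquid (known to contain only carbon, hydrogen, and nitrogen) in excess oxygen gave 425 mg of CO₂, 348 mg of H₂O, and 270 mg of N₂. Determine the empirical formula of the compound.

mol C = 0.425 g CO₂ ÷ 44.009 g/mol = 0.009657 mol
mol H = 2 × 0.348 g H₂O ÷ 18.015 g/mol = 0.03863 mol
mol N = 2 × 0.270 g N₂ ÷ 28.014 g/mol = 0.01928 mol
Divide by the smallest (0.009657 mol): C 1.000, H 4.001, N 1.996

CH4N2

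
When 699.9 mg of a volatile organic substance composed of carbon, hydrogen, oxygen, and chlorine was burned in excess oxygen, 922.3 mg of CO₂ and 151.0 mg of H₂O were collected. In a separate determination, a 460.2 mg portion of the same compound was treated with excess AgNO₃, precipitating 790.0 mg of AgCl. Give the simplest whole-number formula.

mol C = 0.9223 g CO₂ ÷ 44.009 g/mol = 0.020957 mol
mol H = 2 × 0.1510 g H₂O ÷ 18.015 g/mol = 0.016764 mol
From the AgCl data: mol Cl per gram of compound = (0.7900 ÷ 143.318) ÷ 0.4602 = 0.011978 mol/g, so in the 0.6999 g combustion sample mol Cl = 0.0083833 mol
mass O = 0.6999 − (0.25172 + 0.016898 + 0.29719) = 0.13410 g → mol O = 0.13410 ÷ 15.999 = 0.0083817 mol
Divide by the smallest (0.0083817 mol): C 2.500, H 2.000, Cl 1.000, O 1.000
Multiplying each by 2 gives whole numbers: C 5.00, H 4.00, Cl 2.00, O 2.00

C5H4Cl2O2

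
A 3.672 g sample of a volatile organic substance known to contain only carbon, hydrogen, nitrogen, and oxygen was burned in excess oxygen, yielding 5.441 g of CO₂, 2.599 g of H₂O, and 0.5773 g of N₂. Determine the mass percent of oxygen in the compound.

35.92%

mol C = 5.441 g CO₂ ÷ 44.009 g/mol = 0.12363 mol
mol H = 2 × 2.599 g H₂O ÷ 18.015 g/mol = 0.28854 mol
mol N = 2 × 0.5773 g N₂ ÷ 28.014 g/mol = 0.041215 mol
mass O = 3.672 − (1.4850 + 0.29085 + 0.57730) = 1.3189 g → mol O = 1.3189 ÷ 15.999 = 0.082436 mol
mass % O = 1.3189 g ÷ 3.672 g × 100%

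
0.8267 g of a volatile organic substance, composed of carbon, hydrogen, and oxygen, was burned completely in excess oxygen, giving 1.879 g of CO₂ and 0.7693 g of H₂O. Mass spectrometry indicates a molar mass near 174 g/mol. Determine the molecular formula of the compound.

C9H18O3

mol C = 1.879 g CO₂ ÷ 44.009 g/mol = 0.042696 mol
mol H = 2 × 0.7693 g H₂O ÷ 18.015 g/mol = 0.085407 mol
mass O = 0.8267 − (0.51282 + 0.086090) = 0.22779 g → mol O = 0.22779 ÷ 15.999 = 0.014238 mol
Divide by the smallest (0.014238 mol): C 2.999, H 5.999, O 1.000
Empirical formula: C3H6O
Empirical-formula mass = 58.08 g/mol; 174 ÷ 58.08 ≈ 3, so the molecular formula is C9H18O3.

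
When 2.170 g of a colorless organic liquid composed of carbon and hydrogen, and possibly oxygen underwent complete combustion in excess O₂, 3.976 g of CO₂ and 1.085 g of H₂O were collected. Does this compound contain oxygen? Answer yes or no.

yes

mol C = 3.976 g CO₂ ÷ 44.009 g/mol = 0.090345 mol
mol H = 2 × 1.085 g H₂O ÷ 18.015 g/mol = 0.12046 mol
C and H account for only 1.2066 g of the 2.170 g sample; the remaining 0.96345 g must be oxygen.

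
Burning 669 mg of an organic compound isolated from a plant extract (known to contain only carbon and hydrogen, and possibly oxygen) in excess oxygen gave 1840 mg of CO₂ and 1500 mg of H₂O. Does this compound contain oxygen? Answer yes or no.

mol C = 1.84 g CO₂ ÷ 44.009 g/mol = 0.04181 mol
mol H = 2 × 1.50 g H₂O ÷ 18.015 g/mol = 0.1665 mol
C and H together account for 0.6700 g — essentially the entire 0.669 g sample — so the compound contains no oxygen.

no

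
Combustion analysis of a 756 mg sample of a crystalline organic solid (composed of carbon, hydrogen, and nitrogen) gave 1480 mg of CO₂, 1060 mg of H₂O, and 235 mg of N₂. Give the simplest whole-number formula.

C2H7N

mol C = 1.48 g CO₂ ÷ 44.009 g/mol = 0.03363 mol
mol H = 2 × 1.06 g H₂O ÷ 18.015 g/mol = 0.1177 mol
mol N = 2 × 0.235 g N₂ ÷ 28.014 g/mol = 0.01678 mol
Divide by the smallest (0.01678 mol): C 2.004, H 7.014, N 1.000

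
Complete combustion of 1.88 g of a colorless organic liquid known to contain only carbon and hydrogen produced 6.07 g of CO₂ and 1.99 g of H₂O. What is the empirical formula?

mol C = 6.07 g CO₂ ÷ 44.009 g/mol = 0.1379 mol
mol H = 2 × 1.99 g H₂O ÷ 18.015 g/mol = 0.2209 mol
Divide by the smallest (0.1379 mol): C 1.000, H 1.602
Multiplying each by 5 gives whole numbers: C 5.00, H 8.01

C5H8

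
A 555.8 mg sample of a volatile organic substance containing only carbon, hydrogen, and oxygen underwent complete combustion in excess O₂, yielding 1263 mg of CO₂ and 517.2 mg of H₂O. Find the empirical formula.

mol C = 1.263 g CO₂ ÷ 44.009 g/mol = 0.028699 mol
mol H = 2 × 0.5172 g H₂O ÷ 18.015 g/mol = 0.057419 mol
mass O = 0.5558 − (0.34470 + 0.057878) = 0.15322 g → mol O = 0.15322 ÷ 15.999 = 0.0095770 mol
Divide by the smallest (0.0095770 mol): C 2.997, H 5.996, O 1.000

C3H6O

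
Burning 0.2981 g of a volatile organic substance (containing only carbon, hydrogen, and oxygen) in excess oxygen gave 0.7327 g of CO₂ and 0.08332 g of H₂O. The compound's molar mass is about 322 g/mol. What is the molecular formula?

C18H10O6

mol C = 0.7327 g CO₂ ÷ 44.009 g/mol = 0.016649 mol
mol H = 2 × 0.08332 g H₂O ÷ 18.015 g/mol = 0.0092501 mol
mass O = 0.2981 − (0.19997 + 0.0093241) = 0.088806 g → mol O = 0.088806 ÷ 15.999 = 0.0055507 mol
Divide by the smallest (0.0055507 mol): C 2.999, H 1.666, O 1.000
Multiplying each by 3 gives whole numbers: C 9.00, H 5.00, O 3.00
Empirical formula: C9H5O3
Empirical-formula mass = 161.14 g/mol; 322 ÷ 161.14 ≈ 2, so the molecular formula is C18H10O6.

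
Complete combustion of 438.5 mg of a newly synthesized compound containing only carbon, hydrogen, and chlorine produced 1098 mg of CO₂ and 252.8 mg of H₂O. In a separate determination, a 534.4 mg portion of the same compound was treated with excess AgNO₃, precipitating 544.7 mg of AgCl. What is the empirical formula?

mol C = 1.098 g CO₂ ÷ 44.009 g/mol = 0.024949 mol
mol H = 2 × 0.2528 g H₂O ÷ 18.015 g/mol = 0.028066 mol
From the AgCl data: mol Cl per gram of compound = (0.5447 ÷ 143.318) ÷ 0.5344 = 0.0071120 mol/g, so in the 0.4385 g combustion sample mol Cl = 0.0031186 mol
Divide by the smallest (0.0031186 mol): C 8.000, H 8.999, Cl 1.000

C8H9Cl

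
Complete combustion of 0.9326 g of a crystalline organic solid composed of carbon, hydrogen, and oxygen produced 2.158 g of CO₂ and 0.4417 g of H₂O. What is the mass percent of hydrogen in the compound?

mol C = 2.158 g CO₂ ÷ 44.009 g/mol = 0.049035 mol
mol H = 2 × 0.4417 g H₂O ÷ 18.015 g/mol = 0.049037 mol
mass O = 0.9326 − (0.58896 + 0.049429) = 0.29421 g → mol O = 0.29421 ÷ 15.999 = 0.018389 mol
mass % H = 0.049429 g ÷ 0.9326 g × 100%

5.30%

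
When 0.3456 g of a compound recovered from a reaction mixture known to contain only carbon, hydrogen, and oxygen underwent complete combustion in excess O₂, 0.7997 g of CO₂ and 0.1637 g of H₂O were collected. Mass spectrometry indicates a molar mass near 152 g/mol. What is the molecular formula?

C8H8O3

mol C = 0.7997 g CO₂ ÷ 44.009 g/mol = 0.018171 mol
mol H = 2 × 0.1637 g H₂O ÷ 18.015 g/mol = 0.018174 mol
mass O = 0.3456 − (0.21826 + 0.018319) = 0.10903 g → mol O = 0.10903 ÷ 15.999 = 0.0068145 mol
Divide by the smallest (0.0068145 mol): C 2.667, H 2.667, O 1.000
Multiplying each by 3 gives whole numbers: C 8.00, H 8.00, O 3.00
Empirical formula: C8H8O3
Empirical-formula mass = 152.15 g/mol; 152 ÷ 152.15 ≈ 1, so the molecular formula is C8H8O3.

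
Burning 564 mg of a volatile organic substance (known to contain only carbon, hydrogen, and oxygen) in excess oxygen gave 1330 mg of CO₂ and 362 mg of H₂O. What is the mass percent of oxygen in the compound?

28.5%

mol C = 1.33 g CO₂ ÷ 44.009 g/mol = 0.03022 mol
mol H = 2 × 0.362 g H₂O ÷ 18.015 g/mol = 0.04019 mol
mass O = 0.564 − (0.3630 + 0.04051) = 0.1605 g → mol O = 0.1605 ÷ 15.999 = 0.01003 mol
mass % O = 0.1605 g ÷ 0.564 g × 100%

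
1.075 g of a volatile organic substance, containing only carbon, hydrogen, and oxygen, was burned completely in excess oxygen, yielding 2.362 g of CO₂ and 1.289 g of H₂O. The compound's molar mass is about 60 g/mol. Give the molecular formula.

C3H8O

mol C = 2.362 g CO₂ ÷ 44.009 g/mol = 0.053671 mol
mol H = 2 × 1.289 g H₂O ÷ 18.015 g/mol = 0.14310 mol
mass O = 1.075 − (0.64464 + 0.14425) = 0.28611 g → mol O = 0.28611 ÷ 15.999 = 0.017883 mol
Divide by the smallest (0.017883 mol): C 3.001, H 8.002, O 1.000
Empirical formula: C3H8O
Empirical-formula mass = 60.10 g/mol; 60 ÷ 60.10 ≈ 1, so the molecular formula is C3H8O.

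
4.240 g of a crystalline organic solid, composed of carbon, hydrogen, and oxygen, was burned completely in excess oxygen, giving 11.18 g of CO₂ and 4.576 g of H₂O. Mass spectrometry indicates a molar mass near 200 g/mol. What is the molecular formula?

C12H24O2

mol C = 11.18 g CO₂ ÷ 44.009 g/mol = 0.25404 mol
mol H = 2 × 4.576 g H₂O ÷ 18.015 g/mol = 0.50802 mol
mass O = 4.240 − (3.0513 + 0.51209) = 0.67665 g → mol O = 0.67665 ÷ 15.999 = 0.042293 mol
Divide by the smallest (0.042293 mol): C 6.007, H 12.012, O 1.000
Empirical formula: C6H12O
Empirical-formula mass = 100.16 g/mol; 200 ÷ 100.16 ≈ 2, so the molecular formula is C12H24O2.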